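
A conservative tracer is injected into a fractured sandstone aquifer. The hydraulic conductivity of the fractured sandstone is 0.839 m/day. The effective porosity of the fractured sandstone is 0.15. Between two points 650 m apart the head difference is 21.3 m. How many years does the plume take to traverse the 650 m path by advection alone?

Hydraulic gradient i = Δh / L = 21.3 / 650 = 0.03277.
Darcy flux q = K · i = 0.8390 × 0.03277 = 0.02749 m/day.
Seepage velocity v = q / n_e = 0.02749 / 0.15 = 0.1833 m/day.
Travel time t = L / v = 650 / 0.1833 = 3546 days = 9.709 years.

9.71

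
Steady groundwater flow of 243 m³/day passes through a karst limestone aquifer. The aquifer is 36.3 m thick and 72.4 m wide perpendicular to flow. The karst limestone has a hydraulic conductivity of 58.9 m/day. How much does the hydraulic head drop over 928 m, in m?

1.46

Cross-sectional area A = 72.4 × 36.3 = 2628 m².
From Q = K·A·i, i = Q / (K·A) = 243 / (58.90 × 2628) = 0.001570.
Head loss Δh = i · L = 0.001570 × 928 = 1.457 m.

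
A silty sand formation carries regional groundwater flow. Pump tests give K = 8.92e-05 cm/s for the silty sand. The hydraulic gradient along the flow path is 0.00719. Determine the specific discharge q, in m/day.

Convert K: 8.92e-05 cm/s × 864 = 0.07707 m/day.
Hydraulic gradient i = 0.00719.
Specific discharge q = K · i = 0.07707 × 0.007190 = 0.0005541 m/day.

0.000554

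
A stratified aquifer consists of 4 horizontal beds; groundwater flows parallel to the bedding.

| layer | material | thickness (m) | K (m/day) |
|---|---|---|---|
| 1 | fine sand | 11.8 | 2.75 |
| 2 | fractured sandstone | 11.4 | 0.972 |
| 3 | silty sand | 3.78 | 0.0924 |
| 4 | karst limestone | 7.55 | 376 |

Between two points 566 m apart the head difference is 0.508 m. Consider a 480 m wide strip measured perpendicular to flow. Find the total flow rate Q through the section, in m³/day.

1240

Flow is parallel to layering, so each bed carries its own Darcy discharge and the transmissivities add.
Σ(K_i·b_i) = 2.75×11.8 + 0.972×11.4 + 0.0924×3.78 + 376×7.55 = 2883 m²/day.
Hydraulic gradient i = Δh / L = 0.508 / 566 = 0.0008975.
Q = Σ(K_i·b_i) · W · i = 2883 × 480 × 0.0008975 = 1242 m³/day.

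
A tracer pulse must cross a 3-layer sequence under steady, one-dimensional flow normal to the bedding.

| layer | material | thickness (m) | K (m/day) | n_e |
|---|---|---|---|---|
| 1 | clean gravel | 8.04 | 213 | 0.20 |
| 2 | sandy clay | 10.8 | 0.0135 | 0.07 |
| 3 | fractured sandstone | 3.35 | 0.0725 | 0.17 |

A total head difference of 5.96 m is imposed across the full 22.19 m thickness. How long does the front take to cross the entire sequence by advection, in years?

1.14

With flow normal to the layers, continuity requires the same specific discharge q through every layer.
Σ(b_i/K_i) = 8.04/213 + 10.8/0.0135 + 3.35/0.0725 = 846.2 d.
q = Δh / Σ(b_i/K_i) = 5.96 / 846.2 = 0.007043 m/day.
In each layer the seepage velocity is v_i = q/n_i, so the layer transit time is t_i = b_i·n_i / q:
  layer 1 (clean gravel): t_1 = 8.04 × 0.20 / 0.007043 = 228.3 d
  layer 2 (sandy clay): t_2 = 10.8 × 0.07 / 0.007043 = 107.3 d
  layer 3 (fractured sandstone): t_3 = 3.35 × 0.17 / 0.007043 = 80.86 d
Total t = Σ t_i = 416.5 days = 1.140 years.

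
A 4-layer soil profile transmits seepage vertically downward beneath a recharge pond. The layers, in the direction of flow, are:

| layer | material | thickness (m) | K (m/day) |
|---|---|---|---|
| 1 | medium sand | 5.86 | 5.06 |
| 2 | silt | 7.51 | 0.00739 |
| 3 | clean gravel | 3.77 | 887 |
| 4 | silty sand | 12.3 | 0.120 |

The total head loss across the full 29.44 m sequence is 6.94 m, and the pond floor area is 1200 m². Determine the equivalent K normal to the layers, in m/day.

Flow is perpendicular to layering, so the layers act in series and the equivalent K is the thickness-weighted harmonic mean.
Total thickness L = 5.86 + 7.51 + 3.77 + 12.3 = 29.44 m.
Σ(b_i/K_i) = 5.86/5.06 + 7.51/0.00739 + 3.77/887 + 12.3/0.120 = 1120 d.
K_eq = L / Σ(b_i/K_i) = 29.44 / 1120 = 0.02629 m/day.

0.0263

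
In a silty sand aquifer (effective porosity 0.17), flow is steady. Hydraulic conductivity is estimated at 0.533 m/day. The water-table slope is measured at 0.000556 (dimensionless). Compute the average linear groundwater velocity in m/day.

Hydraulic gradient i = 0.000556.
Darcy flux q = K · i = 0.5330 × 0.0005560 = 0.0002963 m/day.
Seepage velocity v = q / n_e = 0.0002963 / 0.17 = 0.001743 m/day.

0.00174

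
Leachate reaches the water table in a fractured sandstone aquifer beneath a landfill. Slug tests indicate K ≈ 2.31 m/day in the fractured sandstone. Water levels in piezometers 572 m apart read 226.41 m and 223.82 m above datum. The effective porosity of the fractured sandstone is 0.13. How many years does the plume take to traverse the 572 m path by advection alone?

19.5

Hydraulic gradient i = (226.41 − 223.82) / 572 = 2.59 / 572 = 0.004528.
Darcy flux q = K · i = 2.310 × 0.004528 = 0.01046 m/day.
Seepage velocity v = q / n_e = 0.01046 / 0.13 = 0.08046 m/day.
Travel time t = L / v = 572 / 0.08046 = 7109 days = 19.46 years.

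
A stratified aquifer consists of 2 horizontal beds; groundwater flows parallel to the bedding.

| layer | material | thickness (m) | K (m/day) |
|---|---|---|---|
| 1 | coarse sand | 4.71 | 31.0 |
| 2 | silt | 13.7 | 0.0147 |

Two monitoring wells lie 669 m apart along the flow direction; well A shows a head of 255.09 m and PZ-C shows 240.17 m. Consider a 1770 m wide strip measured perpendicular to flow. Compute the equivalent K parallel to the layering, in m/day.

7.94

Flow is parallel to layering, so each bed carries its own Darcy discharge and the transmissivities add.
Σ(K_i·b_i) = 31.0×4.71 + 0.0147×13.7 = 146.2 m²/day.
Total thickness b = 18.41 m, so K_eq = Σ(K_i·b_i)/b = 7.942 m/day.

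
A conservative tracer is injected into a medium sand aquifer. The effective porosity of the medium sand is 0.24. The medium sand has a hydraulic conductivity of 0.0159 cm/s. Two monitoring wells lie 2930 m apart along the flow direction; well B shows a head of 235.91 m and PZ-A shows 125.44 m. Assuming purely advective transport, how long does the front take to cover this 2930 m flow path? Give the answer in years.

Convert K: 0.0159 cm/s × 864 = 13.74 m/day.
Hydraulic gradient i = (235.91 − 125.44) / 2930 = 110.47 / 2930 = 0.03770.
Darcy flux q = K · i = 13.74 × 0.03770 = 0.5179 m/day.
Seepage velocity v = q / n_e = 0.5179 / 0.24 = 2.158 m/day.
Travel time t = L / v = 2930 / 2.158 = 1358 days = 3.717 years.

3.72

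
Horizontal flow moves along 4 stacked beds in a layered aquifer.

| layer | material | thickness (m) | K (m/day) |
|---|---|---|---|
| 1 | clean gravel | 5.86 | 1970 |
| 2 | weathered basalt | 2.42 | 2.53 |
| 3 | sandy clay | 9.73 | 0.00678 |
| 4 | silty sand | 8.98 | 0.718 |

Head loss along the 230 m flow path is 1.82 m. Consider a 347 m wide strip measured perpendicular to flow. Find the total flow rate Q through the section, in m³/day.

Flow is parallel to layering, so each bed carries its own Darcy discharge and the transmissivities add.
Σ(K_i·b_i) = 1970×5.86 + 2.53×2.42 + 0.00678×9.73 + 0.718×8.98 = 11557 m²/day.
Hydraulic gradient i = Δh / L = 1.82 / 230 = 0.007913.
Q = Σ(K_i·b_i) · W · i = 11557 × 347 × 0.007913 = 31733 m³/day.

31700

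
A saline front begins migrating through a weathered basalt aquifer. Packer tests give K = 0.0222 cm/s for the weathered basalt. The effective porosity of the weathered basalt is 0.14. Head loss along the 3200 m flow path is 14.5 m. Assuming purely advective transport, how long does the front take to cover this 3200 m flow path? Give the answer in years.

Convert K: 0.0222 cm/s × 864 = 19.18 m/day.
Hydraulic gradient i = Δh / L = 14.5 / 3200 = 0.004531.
Darcy flux q = K · i = 19.18 × 0.004531 = 0.08691 m/day.
Seepage velocity v = q / n_e = 0.08691 / 0.14 = 0.6208 m/day.
Travel time t = L / v = 3200 / 0.6208 = 5155 days = 14.11 years.

14.1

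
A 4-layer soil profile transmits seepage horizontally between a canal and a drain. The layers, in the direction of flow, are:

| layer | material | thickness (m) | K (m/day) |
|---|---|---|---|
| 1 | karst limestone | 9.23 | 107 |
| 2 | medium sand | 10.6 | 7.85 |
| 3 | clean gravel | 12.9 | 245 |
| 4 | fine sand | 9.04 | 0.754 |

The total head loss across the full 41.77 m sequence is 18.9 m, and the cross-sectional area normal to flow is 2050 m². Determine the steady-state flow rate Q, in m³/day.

Flow is perpendicular to layering, so the layers act in series and the equivalent K is the thickness-weighted harmonic mean.
Total thickness L = 9.23 + 10.6 + 12.9 + 9.04 = 41.77 m.
Σ(b_i/K_i) = 9.23/107 + 10.6/7.85 + 12.9/245 + 9.04/0.754 = 13.48 d.
K_eq = L / Σ(b_i/K_i) = 41.77 / 13.48 = 3.099 m/day.
Q = K_eq · A · (Δh/L) = 3.099 × 2050 × (18.9/41.77) = 2875 m³/day.

2870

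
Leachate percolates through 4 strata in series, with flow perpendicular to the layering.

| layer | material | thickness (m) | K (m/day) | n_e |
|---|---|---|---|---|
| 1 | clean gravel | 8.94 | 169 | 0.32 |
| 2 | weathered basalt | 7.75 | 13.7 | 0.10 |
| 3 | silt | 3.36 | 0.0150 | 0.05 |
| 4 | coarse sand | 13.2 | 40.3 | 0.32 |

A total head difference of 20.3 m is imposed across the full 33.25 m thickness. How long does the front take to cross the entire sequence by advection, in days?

With flow normal to the layers, continuity requires the same specific discharge q through every layer.
Σ(b_i/K_i) = 8.94/169 + 7.75/13.7 + 3.36/0.0150 + 13.2/40.3 = 224.9 d.
q = Δh / Σ(b_i/K_i) = 20.3 / 224.9 = 0.09024 m/day.
In each layer the seepage velocity is v_i = q/n_i, so the layer transit time is t_i = b_i·n_i / q:
  layer 1 (clean gravel): t_1 = 8.94 × 0.32 / 0.09024 = 31.70 d
  layer 2 (weathered basalt): t_2 = 7.75 × 0.10 / 0.09024 = 8.588 d
  layer 3 (silt): t_3 = 3.36 × 0.05 / 0.09024 = 1.862 d
  layer 4 (coarse sand): t_4 = 13.2 × 0.32 / 0.09024 = 46.81 d
Total t = Σ t_i = 88.96 days.

89.0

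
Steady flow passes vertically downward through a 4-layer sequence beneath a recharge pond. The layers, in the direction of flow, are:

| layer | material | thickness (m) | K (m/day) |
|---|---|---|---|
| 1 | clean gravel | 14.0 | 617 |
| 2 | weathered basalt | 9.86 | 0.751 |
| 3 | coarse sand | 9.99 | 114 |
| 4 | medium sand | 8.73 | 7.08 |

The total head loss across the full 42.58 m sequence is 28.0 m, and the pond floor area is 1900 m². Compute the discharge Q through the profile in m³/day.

3680

Flow is perpendicular to layering, so the layers act in series and the equivalent K is the thickness-weighted harmonic mean.
Total thickness L = 14.0 + 9.86 + 9.99 + 8.73 = 42.58 m.
Σ(b_i/K_i) = 14.0/617 + 9.86/0.751 + 9.99/114 + 8.73/7.08 = 14.47 d.
K_eq = L / Σ(b_i/K_i) = 42.58 / 14.47 = 2.942 m/day.
Q = K_eq · A · (Δh/L) = 2.942 × 1900 × (28.0/42.58) = 3676 m³/day.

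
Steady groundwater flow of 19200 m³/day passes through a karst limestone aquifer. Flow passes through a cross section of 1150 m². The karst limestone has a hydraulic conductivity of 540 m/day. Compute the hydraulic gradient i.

0.0309

From Q = K·A·i, i = Q / (K·A) = 19200 / (540.0 × 1150) = 0.03092.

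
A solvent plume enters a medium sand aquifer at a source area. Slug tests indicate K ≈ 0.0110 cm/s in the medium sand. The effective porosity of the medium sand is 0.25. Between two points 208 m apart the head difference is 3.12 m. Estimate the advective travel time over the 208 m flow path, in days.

365

Convert K: 0.0110 cm/s × 864 = 9.504 m/day.
Hydraulic gradient i = Δh / L = 3.12 / 208 = 0.01500.
Darcy flux q = K · i = 9.504 × 0.01500 = 0.1426 m/day.
Seepage velocity v = q / n_e = 0.1426 / 0.25 = 0.5702 m/day.
Travel time t = L / v = 208 / 0.5702 = 364.8 days.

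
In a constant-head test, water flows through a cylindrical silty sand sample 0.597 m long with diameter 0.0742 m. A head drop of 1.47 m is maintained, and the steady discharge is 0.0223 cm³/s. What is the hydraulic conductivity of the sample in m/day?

0.181

Cross-sectional area A = π·(d/2)² = π × (0.0742/2)² = 0.004324 m².
Convert discharge: 0.0223 cm³/s = 2.230e-08 m³/s.
Darcy's law rearranged: K = Q·L / (A·Δh) = 2.230e-08 × 0.597 / (0.004324 × 1.47) = 2.094e-06 m/s = 0.1810 m/day.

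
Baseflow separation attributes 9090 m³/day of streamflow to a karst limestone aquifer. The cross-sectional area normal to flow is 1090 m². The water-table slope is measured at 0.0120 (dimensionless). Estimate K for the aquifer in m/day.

Hydraulic gradient i = 0.0120.
From Q = K·A·i, K = Q / (A·i) = 9090 / (1090 × 0.01200) = 695.0 m/day.

695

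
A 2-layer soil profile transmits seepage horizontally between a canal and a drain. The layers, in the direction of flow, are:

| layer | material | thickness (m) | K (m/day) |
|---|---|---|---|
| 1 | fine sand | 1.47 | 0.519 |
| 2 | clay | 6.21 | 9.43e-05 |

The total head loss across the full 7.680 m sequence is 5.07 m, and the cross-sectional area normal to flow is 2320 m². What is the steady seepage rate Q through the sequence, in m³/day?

Flow is perpendicular to layering, so the layers act in series and the equivalent K is the thickness-weighted harmonic mean.
Total thickness L = 1.47 + 6.21 = 7.680 m.
Σ(b_i/K_i) = 1.47/0.519 + 6.21/9.43e-05 = 65856 d.
K_eq = L / Σ(b_i/K_i) = 7.680 / 65856 = 0.0001166 m/day.
Q = K_eq · A · (Δh/L) = 0.0001166 × 2320 × (5.07/7.680) = 0.1786 m³/day.

0.179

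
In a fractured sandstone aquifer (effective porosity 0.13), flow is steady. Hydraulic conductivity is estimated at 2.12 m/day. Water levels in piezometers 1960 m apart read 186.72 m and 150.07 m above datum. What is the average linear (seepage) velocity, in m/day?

Hydraulic gradient i = (186.72 − 150.07) / 1960 = 36.65 / 1960 = 0.01870.
Darcy flux q = K · i = 2.120 × 0.01870 = 0.03964 m/day.
Seepage velocity v = q / n_e = 0.03964 / 0.13 = 0.3049 m/day.

0.305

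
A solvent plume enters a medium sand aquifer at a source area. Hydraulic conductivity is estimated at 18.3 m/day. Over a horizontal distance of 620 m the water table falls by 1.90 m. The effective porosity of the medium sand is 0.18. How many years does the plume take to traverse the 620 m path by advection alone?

Hydraulic gradient i = Δh / L = 1.90 / 620 = 0.003065.
Darcy flux q = K · i = 18.30 × 0.003065 = 0.05608 m/day.
Seepage velocity v = q / n_e = 0.05608 / 0.18 = 0.3116 m/day.
Travel time t = L / v = 620 / 0.3116 = 1990 days = 5.448 years.

5.45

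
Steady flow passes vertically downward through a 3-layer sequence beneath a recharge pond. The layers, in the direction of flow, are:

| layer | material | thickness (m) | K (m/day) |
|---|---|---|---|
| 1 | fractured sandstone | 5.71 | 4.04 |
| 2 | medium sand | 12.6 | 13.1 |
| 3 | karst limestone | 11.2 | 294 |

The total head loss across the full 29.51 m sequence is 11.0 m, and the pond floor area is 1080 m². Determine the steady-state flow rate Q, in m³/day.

4920

Flow is perpendicular to layering, so the layers act in series and the equivalent K is the thickness-weighted harmonic mean.
Total thickness L = 5.71 + 12.6 + 11.2 = 29.51 m.
Σ(b_i/K_i) = 5.71/4.04 + 12.6/13.1 + 11.2/294 = 2.413 d.
K_eq = L / Σ(b_i/K_i) = 29.51 / 2.413 = 12.23 m/day.
Q = K_eq · A · (Δh/L) = 12.23 × 1080 × (11.0/29.51) = 4923 m³/day.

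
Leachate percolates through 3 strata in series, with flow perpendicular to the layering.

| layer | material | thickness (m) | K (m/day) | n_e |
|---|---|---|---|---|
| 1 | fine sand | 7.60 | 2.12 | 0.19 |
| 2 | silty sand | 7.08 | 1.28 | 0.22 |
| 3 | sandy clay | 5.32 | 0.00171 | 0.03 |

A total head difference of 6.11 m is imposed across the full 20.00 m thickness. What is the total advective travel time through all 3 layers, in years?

4.42

With flow normal to the layers, continuity requires the same specific discharge q through every layer.
Σ(b_i/K_i) = 7.60/2.12 + 7.08/1.28 + 5.32/0.00171 = 3120 d.
q = Δh / Σ(b_i/K_i) = 6.11 / 3120 = 0.001958 m/day.
In each layer the seepage velocity is v_i = q/n_i, so the layer transit time is t_i = b_i·n_i / q:
  layer 1 (fine sand): t_1 = 7.60 × 0.19 / 0.001958 = 737.4 d
  layer 2 (silty sand): t_2 = 7.08 × 0.22 / 0.001958 = 795.4 d
  layer 3 (sandy clay): t_3 = 5.32 × 0.03 / 0.001958 = 81.50 d
Total t = Σ t_i = 1614 days = 4.420 years.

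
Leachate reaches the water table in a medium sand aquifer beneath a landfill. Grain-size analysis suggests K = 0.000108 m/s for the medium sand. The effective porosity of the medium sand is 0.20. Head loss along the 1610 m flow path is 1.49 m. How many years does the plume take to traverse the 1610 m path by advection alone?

102

Convert K: 0.000108 m/s × 86400 = 9.331 m/day.
Hydraulic gradient i = Δh / L = 1.49 / 1610 = 0.0009255.
Darcy flux q = K · i = 9.331 × 0.0009255 = 0.008636 m/day.
Seepage velocity v = q / n_e = 0.008636 / 0.20 = 0.04318 m/day.
Travel time t = L / v = 1610 / 0.04318 = 37287 days = 102.1 years.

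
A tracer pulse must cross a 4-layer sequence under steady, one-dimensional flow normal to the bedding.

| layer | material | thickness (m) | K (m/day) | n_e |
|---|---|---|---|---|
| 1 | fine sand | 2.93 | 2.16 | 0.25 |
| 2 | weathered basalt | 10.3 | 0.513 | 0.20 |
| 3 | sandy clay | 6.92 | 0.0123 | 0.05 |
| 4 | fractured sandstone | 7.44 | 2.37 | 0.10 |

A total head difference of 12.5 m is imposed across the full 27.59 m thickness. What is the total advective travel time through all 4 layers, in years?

With flow normal to the layers, continuity requires the same specific discharge q through every layer.
Σ(b_i/K_i) = 2.93/2.16 + 10.3/0.513 + 6.92/0.0123 + 7.44/2.37 = 587.2 d.
q = Δh / Σ(b_i/K_i) = 12.5 / 587.2 = 0.02129 m/day.
In each layer the seepage velocity is v_i = q/n_i, so the layer transit time is t_i = b_i·n_i / q:
  layer 1 (fine sand): t_1 = 2.93 × 0.25 / 0.02129 = 34.41 d
  layer 2 (weathered basalt): t_2 = 10.3 × 0.20 / 0.02129 = 96.77 d
  layer 3 (sandy clay): t_3 = 6.92 × 0.05 / 0.02129 = 16.25 d
  layer 4 (fractured sandstone): t_4 = 7.44 × 0.10 / 0.02129 = 34.95 d
Total t = Σ t_i = 182.4 days = 0.4993 years.

0.499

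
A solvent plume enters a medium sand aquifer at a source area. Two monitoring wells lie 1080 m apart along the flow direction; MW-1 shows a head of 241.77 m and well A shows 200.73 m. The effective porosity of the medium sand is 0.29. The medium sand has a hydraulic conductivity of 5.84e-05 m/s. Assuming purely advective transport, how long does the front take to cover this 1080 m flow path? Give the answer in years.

Convert K: 5.84e-05 m/s × 86400 = 5.046 m/day.
Hydraulic gradient i = (241.77 − 200.73) / 1080 = 41.04 / 1080 = 0.03800.
Darcy flux q = K · i = 5.046 × 0.03800 = 0.1917 m/day.
Seepage velocity v = q / n_e = 0.1917 / 0.29 = 0.6612 m/day.
Travel time t = L / v = 1080 / 0.6612 = 1633 days = 4.472 years.

4.47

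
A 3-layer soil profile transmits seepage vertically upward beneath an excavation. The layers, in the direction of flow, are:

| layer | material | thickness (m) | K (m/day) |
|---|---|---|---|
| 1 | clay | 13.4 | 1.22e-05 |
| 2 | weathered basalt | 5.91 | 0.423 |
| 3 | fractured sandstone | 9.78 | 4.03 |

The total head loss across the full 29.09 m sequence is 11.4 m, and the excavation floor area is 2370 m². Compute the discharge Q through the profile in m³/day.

0.0246

Flow is perpendicular to layering, so the layers act in series and the equivalent K is the thickness-weighted harmonic mean.
Total thickness L = 13.4 + 5.91 + 9.78 = 29.09 m.
Σ(b_i/K_i) = 13.4/1.22e-05 + 5.91/0.423 + 9.78/4.03 = 1.098e+06 d.
K_eq = L / Σ(b_i/K_i) = 29.09 / 1.098e+06 = 2.648e-05 m/day.
Q = K_eq · A · (Δh/L) = 2.648e-05 × 2370 × (11.4/29.09) = 0.02460 m³/day.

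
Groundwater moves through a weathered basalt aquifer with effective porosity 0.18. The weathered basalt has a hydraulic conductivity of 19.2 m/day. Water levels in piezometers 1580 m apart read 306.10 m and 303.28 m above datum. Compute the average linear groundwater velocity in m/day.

0.190

Hydraulic gradient i = (306.10 − 303.28) / 1580 = 2.82 / 1580 = 0.001785.
Darcy flux q = K · i = 19.20 × 0.001785 = 0.03427 m/day.
Seepage velocity v = q / n_e = 0.03427 / 0.18 = 0.1904 m/day.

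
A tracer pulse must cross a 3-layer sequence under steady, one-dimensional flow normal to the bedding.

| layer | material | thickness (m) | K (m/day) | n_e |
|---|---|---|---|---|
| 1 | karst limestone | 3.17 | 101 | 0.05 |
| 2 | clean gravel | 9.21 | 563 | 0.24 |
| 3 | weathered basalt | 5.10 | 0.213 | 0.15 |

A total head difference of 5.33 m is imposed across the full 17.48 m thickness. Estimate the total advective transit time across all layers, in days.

With flow normal to the layers, continuity requires the same specific discharge q through every layer.
Σ(b_i/K_i) = 3.17/101 + 9.21/563 + 5.10/0.213 = 23.99 d.
q = Δh / Σ(b_i/K_i) = 5.33 / 23.99 = 0.2222 m/day.
In each layer the seepage velocity is v_i = q/n_i, so the layer transit time is t_i = b_i·n_i / q:
  layer 1 (karst limestone): t_1 = 3.17 × 0.05 / 0.2222 = 0.7134 d
  layer 2 (clean gravel): t_2 = 9.21 × 0.24 / 0.2222 = 9.949 d
  layer 3 (weathered basalt): t_3 = 5.10 × 0.15 / 0.2222 = 3.443 d
Total t = Σ t_i = 14.11 days.

14.1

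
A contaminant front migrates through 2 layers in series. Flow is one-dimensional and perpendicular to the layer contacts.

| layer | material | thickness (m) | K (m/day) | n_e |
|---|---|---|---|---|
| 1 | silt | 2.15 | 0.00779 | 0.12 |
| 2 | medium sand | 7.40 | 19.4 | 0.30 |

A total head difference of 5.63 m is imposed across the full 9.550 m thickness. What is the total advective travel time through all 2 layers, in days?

With flow normal to the layers, continuity requires the same specific discharge q through every layer.
Σ(b_i/K_i) = 2.15/0.00779 + 7.40/19.4 = 276.4 d.
q = Δh / Σ(b_i/K_i) = 5.63 / 276.4 = 0.02037 m/day.
In each layer the seepage velocity is v_i = q/n_i, so the layer transit time is t_i = b_i·n_i / q:
  layer 1 (silt): t_1 = 2.15 × 0.12 / 0.02037 = 12.67 d
  layer 2 (medium sand): t_2 = 7.40 × 0.30 / 0.02037 = 109.0 d
Total t = Σ t_i = 121.6 days.

122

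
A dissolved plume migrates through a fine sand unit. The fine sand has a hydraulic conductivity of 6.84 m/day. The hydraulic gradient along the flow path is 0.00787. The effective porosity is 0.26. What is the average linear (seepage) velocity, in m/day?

Hydraulic gradient i = 0.00787.
Darcy flux q = K · i = 6.840 × 0.007870 = 0.05383 m/day.
Seepage velocity v = q / n_e = 0.05383 / 0.26 = 0.2070 m/day.

0.207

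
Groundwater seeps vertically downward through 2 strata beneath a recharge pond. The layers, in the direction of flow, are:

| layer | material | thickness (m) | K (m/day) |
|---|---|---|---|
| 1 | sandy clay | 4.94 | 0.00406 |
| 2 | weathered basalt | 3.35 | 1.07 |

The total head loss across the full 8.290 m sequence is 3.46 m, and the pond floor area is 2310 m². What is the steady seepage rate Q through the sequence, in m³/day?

Flow is perpendicular to layering, so the layers act in series and the equivalent K is the thickness-weighted harmonic mean.
Total thickness L = 4.94 + 3.35 = 8.290 m.
Σ(b_i/K_i) = 4.94/0.00406 + 3.35/1.07 = 1220 d.
K_eq = L / Σ(b_i/K_i) = 8.290 / 1220 = 0.006796 m/day.
Q = K_eq · A · (Δh/L) = 0.006796 × 2310 × (3.46/8.290) = 6.552 m³/day.

6.55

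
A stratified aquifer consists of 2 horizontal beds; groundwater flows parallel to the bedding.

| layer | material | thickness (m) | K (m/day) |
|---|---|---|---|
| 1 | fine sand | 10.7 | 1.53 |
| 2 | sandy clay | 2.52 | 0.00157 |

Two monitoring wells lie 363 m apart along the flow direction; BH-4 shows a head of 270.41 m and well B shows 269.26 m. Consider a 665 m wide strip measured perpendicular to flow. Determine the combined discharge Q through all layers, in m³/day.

34.5

Flow is parallel to layering, so each bed carries its own Darcy discharge and the transmissivities add.
Σ(K_i·b_i) = 1.53×10.7 + 0.00157×2.52 = 16.37 m²/day.
Hydraulic gradient i = (270.41 − 269.26) / 363 = 1.15 / 363 = 0.003168.
Q = Σ(K_i·b_i) · W · i = 16.37 × 665 × 0.003168 = 34.50 m³/day.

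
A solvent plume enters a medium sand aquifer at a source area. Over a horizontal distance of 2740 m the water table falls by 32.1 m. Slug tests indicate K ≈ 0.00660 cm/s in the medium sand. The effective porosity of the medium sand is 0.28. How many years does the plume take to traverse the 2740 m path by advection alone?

Convert K: 0.00660 cm/s × 864 = 5.702 m/day.
Hydraulic gradient i = Δh / L = 32.1 / 2740 = 0.01172.
Darcy flux q = K · i = 5.702 × 0.01172 = 0.06681 m/day.
Seepage velocity v = q / n_e = 0.06681 / 0.28 = 0.2386 m/day.
Travel time t = L / v = 2740 / 0.2386 = 11484 days = 31.44 years.

31.4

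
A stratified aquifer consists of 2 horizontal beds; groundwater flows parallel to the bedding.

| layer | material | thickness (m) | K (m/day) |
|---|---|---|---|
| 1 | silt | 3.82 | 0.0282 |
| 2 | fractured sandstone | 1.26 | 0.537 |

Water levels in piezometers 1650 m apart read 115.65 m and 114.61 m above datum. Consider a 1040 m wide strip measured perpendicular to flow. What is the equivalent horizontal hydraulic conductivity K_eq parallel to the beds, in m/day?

Flow is parallel to layering, so each bed carries its own Darcy discharge and the transmissivities add.
Σ(K_i·b_i) = 0.0282×3.82 + 0.537×1.26 = 0.7843 m²/day.
Total thickness b = 5.080 m, so K_eq = Σ(K_i·b_i)/b = 0.1544 m/day.

0.154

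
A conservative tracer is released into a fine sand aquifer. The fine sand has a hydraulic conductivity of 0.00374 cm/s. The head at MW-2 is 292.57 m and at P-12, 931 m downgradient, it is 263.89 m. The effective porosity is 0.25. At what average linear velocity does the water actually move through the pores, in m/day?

0.398

Convert K: 0.00374 cm/s × 864 = 3.231 m/day.
Hydraulic gradient i = (292.57 − 263.89) / 931 = 28.68 / 931 = 0.03081.
Darcy flux q = K · i = 3.231 × 0.03081 = 0.09954 m/day.
Seepage velocity v = q / n_e = 0.09954 / 0.25 = 0.3982 m/day.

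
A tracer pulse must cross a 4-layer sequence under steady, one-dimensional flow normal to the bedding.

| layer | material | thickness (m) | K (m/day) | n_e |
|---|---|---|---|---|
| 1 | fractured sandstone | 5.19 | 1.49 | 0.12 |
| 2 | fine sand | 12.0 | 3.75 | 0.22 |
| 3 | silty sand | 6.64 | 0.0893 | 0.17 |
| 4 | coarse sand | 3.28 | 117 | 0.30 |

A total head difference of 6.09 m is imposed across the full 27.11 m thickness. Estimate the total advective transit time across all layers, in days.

71.6

With flow normal to the layers, continuity requires the same specific discharge q through every layer.
Σ(b_i/K_i) = 5.19/1.49 + 12.0/3.75 + 6.64/0.0893 + 3.28/117 = 81.07 d.
q = Δh / Σ(b_i/K_i) = 6.09 / 81.07 = 0.07512 m/day.
In each layer the seepage velocity is v_i = q/n_i, so the layer transit time is t_i = b_i·n_i / q:
  layer 1 (fractured sandstone): t_1 = 5.19 × 0.12 / 0.07512 = 8.290 d
  layer 2 (fine sand): t_2 = 12.0 × 0.22 / 0.07512 = 35.14 d
  layer 3 (silty sand): t_3 = 6.64 × 0.17 / 0.07512 = 15.03 d
  layer 4 (coarse sand): t_4 = 3.28 × 0.30 / 0.07512 = 13.10 d
Total t = Σ t_i = 71.56 days.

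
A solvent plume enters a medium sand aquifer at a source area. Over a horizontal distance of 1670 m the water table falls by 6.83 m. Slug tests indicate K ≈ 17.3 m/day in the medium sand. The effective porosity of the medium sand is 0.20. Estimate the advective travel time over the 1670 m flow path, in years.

Hydraulic gradient i = Δh / L = 6.83 / 1670 = 0.004090.
Darcy flux q = K · i = 17.30 × 0.004090 = 0.07075 m/day.
Seepage velocity v = q / n_e = 0.07075 / 0.20 = 0.3538 m/day.
Travel time t = L / v = 1670 / 0.3538 = 4721 days = 12.92 years.

12.9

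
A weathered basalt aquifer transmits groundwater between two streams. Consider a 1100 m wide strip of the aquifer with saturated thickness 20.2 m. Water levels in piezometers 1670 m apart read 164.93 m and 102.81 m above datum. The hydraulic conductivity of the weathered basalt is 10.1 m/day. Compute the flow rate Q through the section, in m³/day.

Cross-sectional area A = 1100 × 20.2 = 22220 m².
Hydraulic gradient i = (164.93 − 102.81) / 1670 = 62.12 / 1670 = 0.03720.
Darcy's law: Q = K · A · i = 10.10 × 22220 × 0.03720 = 8348 m³/day.

8350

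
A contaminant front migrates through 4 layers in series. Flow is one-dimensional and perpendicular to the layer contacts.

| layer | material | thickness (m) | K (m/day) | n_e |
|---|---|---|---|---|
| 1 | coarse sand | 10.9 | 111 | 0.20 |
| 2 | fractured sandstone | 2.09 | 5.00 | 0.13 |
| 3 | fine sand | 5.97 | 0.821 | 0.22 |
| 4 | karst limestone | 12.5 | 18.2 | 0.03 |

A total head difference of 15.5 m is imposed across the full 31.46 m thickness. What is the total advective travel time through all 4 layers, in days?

2.26

With flow normal to the layers, continuity requires the same specific discharge q through every layer.
Σ(b_i/K_i) = 10.9/111 + 2.09/5.00 + 5.97/0.821 + 12.5/18.2 = 8.475 d.
q = Δh / Σ(b_i/K_i) = 15.5 / 8.475 = 1.829 m/day.
In each layer the seepage velocity is v_i = q/n_i, so the layer transit time is t_i = b_i·n_i / q:
  layer 1 (coarse sand): t_1 = 10.9 × 0.20 / 1.829 = 1.192 d
  layer 2 (fractured sandstone): t_2 = 2.09 × 0.13 / 1.829 = 0.1486 d
  layer 3 (fine sand): t_3 = 5.97 × 0.22 / 1.829 = 0.7181 d
  layer 4 (karst limestone): t_4 = 12.5 × 0.03 / 1.829 = 0.2050 d
Total t = Σ t_i = 2.264 days.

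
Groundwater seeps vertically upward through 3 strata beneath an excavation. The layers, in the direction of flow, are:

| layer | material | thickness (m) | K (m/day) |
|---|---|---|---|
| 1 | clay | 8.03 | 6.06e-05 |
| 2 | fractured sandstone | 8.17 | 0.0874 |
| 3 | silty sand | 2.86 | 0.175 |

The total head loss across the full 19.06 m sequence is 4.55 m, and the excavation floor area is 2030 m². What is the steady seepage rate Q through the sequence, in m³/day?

0.0696

Flow is perpendicular to layering, so the layers act in series and the equivalent K is the thickness-weighted harmonic mean.
Total thickness L = 8.03 + 8.17 + 2.86 = 19.06 m.
Σ(b_i/K_i) = 8.03/6.06e-05 + 8.17/0.0874 + 2.86/0.175 = 1.326e+05 d.
K_eq = L / Σ(b_i/K_i) = 19.06 / 1.326e+05 = 0.0001437 m/day.
Q = K_eq · A · (Δh/L) = 0.0001437 × 2030 × (4.55/19.06) = 0.06965 m³/day.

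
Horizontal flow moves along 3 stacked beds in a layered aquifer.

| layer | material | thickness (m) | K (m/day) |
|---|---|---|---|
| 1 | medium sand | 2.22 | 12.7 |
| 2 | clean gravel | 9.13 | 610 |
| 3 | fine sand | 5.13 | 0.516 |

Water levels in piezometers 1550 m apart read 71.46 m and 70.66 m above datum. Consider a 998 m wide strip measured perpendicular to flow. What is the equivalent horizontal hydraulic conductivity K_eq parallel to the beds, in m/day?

340

Flow is parallel to layering, so each bed carries its own Darcy discharge and the transmissivities add.
Σ(K_i·b_i) = 12.7×2.22 + 610×9.13 + 0.516×5.13 = 5600 m²/day.
Total thickness b = 16.48 m, so K_eq = Σ(K_i·b_i)/b = 339.8 m/day.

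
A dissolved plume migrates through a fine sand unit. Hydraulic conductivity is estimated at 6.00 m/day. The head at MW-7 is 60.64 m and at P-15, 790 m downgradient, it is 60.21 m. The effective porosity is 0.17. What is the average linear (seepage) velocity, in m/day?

0.0192

Hydraulic gradient i = (60.64 − 60.21) / 790 = 0.43 / 790 = 0.0005443.
Darcy flux q = K · i = 6.000 × 0.0005443 = 0.003266 m/day.
Seepage velocity v = q / n_e = 0.003266 / 0.17 = 0.01921 m/day.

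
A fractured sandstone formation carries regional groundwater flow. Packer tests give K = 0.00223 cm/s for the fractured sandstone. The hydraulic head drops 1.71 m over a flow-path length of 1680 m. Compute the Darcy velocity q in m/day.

0.00196

Convert K: 0.00223 cm/s × 864 = 1.927 m/day.
Hydraulic gradient i = Δh / L = 1.71 / 1680 = 0.001018.
Specific discharge q = K · i = 1.927 × 0.001018 = 0.001961 m/day.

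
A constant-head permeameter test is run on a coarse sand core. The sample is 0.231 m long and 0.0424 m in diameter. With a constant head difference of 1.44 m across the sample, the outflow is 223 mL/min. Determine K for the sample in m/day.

Cross-sectional area A = π·(d/2)² = π × (0.0424/2)² = 0.001412 m².
Convert discharge: 223 mL/min = 3.717e-06 m³/s.
Darcy's law rearranged: K = Q·L / (A·Δh) = 3.717e-06 × 0.231 / (0.001412 × 1.44) = 0.0004223 m/s = 36.48 m/day.

36.5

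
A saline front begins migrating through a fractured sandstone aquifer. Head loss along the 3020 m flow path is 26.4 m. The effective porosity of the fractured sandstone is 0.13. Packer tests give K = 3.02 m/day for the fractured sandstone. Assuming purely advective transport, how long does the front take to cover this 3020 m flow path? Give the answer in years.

40.7

Hydraulic gradient i = Δh / L = 26.4 / 3020 = 0.008742.
Darcy flux q = K · i = 3.020 × 0.008742 = 0.02640 m/day.
Seepage velocity v = q / n_e = 0.02640 / 0.13 = 0.2031 m/day.
Travel time t = L / v = 3020 / 0.2031 = 14871 days = 40.72 years.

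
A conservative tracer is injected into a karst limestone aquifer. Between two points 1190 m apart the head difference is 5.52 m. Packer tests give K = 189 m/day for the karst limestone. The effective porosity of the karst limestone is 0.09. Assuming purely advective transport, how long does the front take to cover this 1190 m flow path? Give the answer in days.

122

Hydraulic gradient i = Δh / L = 5.52 / 1190 = 0.004639.
Darcy flux q = K · i = 189.0 × 0.004639 = 0.8767 m/day.
Seepage velocity v = q / n_e = 0.8767 / 0.09 = 9.741 m/day.
Travel time t = L / v = 1190 / 9.741 = 122.2 days.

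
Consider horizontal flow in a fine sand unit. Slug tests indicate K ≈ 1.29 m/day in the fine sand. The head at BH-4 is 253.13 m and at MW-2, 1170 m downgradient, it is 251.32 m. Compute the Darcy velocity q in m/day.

Hydraulic gradient i = (253.13 − 251.32) / 1170 = 1.81 / 1170 = 0.001547.
Specific discharge q = K · i = 1.290 × 0.001547 = 0.001996 m/day.

0.00200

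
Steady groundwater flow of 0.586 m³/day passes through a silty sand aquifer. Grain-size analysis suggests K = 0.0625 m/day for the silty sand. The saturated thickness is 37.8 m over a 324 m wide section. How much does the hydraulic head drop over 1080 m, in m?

Cross-sectional area A = 324 × 37.8 = 12247 m².
From Q = K·A·i, i = Q / (K·A) = 0.586 / (0.06250 × 12247) = 0.0007656.
Head loss Δh = i · L = 0.0007656 × 1080 = 0.8268 m.

0.827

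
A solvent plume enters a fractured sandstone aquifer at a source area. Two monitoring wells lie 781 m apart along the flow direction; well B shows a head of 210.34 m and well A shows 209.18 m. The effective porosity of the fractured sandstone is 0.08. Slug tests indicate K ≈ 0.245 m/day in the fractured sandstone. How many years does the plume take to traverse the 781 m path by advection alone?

Hydraulic gradient i = (210.34 − 209.18) / 781 = 1.16 / 781 = 0.001485.
Darcy flux q = K · i = 0.2450 × 0.001485 = 0.0003639 m/day.
Seepage velocity v = q / n_e = 0.0003639 / 0.08 = 0.004549 m/day.
Travel time t = L / v = 781 / 0.004549 = 1.717e+05 days = 470.1 years.

470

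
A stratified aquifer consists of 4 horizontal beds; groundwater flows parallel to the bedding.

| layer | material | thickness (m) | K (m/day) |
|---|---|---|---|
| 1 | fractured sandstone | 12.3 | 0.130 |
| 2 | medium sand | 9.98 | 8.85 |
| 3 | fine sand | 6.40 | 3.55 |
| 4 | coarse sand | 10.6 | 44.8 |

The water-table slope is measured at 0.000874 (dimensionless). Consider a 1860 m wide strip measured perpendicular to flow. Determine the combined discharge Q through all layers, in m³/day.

Flow is parallel to layering, so each bed carries its own Darcy discharge and the transmissivities add.
Σ(K_i·b_i) = 0.130×12.3 + 8.85×9.98 + 3.55×6.40 + 44.8×10.6 = 587.5 m²/day.
Hydraulic gradient i = 0.000874.
Q = Σ(K_i·b_i) · W · i = 587.5 × 1860 × 0.0008740 = 955.1 m³/day.

955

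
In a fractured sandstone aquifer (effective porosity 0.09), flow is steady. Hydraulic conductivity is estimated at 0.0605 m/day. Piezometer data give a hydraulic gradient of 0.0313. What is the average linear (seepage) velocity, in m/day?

0.0210

Hydraulic gradient i = 0.0313.
Darcy flux q = K · i = 0.06050 × 0.03130 = 0.001894 m/day.
Seepage velocity v = q / n_e = 0.001894 / 0.09 = 0.02104 m/day.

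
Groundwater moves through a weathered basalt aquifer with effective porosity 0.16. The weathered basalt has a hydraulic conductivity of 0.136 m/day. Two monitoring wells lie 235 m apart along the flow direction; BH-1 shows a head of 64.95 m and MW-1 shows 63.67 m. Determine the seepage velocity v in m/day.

0.00463

Hydraulic gradient i = (64.95 − 63.67) / 235 = 1.28 / 235 = 0.005447.
Darcy flux q = K · i = 0.1360 × 0.005447 = 0.0007408 m/day.
Seepage velocity v = q / n_e = 0.0007408 / 0.16 = 0.004630 m/day.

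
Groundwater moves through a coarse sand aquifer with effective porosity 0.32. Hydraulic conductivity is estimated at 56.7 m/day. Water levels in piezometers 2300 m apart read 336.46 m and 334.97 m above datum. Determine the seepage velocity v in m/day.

0.115

Hydraulic gradient i = (336.46 − 334.97) / 2300 = 1.49 / 2300 = 0.0006478.
Darcy flux q = K · i = 56.70 × 0.0006478 = 0.03673 m/day.
Seepage velocity v = q / n_e = 0.03673 / 0.32 = 0.1148 m/day.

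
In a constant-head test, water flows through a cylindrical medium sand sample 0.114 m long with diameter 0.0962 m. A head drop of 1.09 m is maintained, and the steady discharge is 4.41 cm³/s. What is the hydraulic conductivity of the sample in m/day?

Cross-sectional area A = π·(d/2)² = π × (0.0962/2)² = 0.007268 m².
Convert discharge: 4.41 cm³/s = 4.410e-06 m³/s.
Darcy's law rearranged: K = Q·L / (A·Δh) = 4.410e-06 × 0.114 / (0.007268 × 1.09) = 6.346e-05 m/s = 5.483 m/day.

5.48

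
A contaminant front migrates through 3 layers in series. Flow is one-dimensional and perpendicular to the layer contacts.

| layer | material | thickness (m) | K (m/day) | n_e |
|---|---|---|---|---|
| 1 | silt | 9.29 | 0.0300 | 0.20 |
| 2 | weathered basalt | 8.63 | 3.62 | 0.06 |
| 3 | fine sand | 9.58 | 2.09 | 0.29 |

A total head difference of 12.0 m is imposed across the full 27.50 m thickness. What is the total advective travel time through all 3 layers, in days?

With flow normal to the layers, continuity requires the same specific discharge q through every layer.
Σ(b_i/K_i) = 9.29/0.0300 + 8.63/3.62 + 9.58/2.09 = 316.6 d.
q = Δh / Σ(b_i/K_i) = 12.0 / 316.6 = 0.03790 m/day.
In each layer the seepage velocity is v_i = q/n_i, so the layer transit time is t_i = b_i·n_i / q:
  layer 1 (silt): t_1 = 9.29 × 0.20 / 0.03790 = 49.03 d
  layer 2 (weathered basalt): t_2 = 8.63 × 0.06 / 0.03790 = 13.66 d
  layer 3 (fine sand): t_3 = 9.58 × 0.29 / 0.03790 = 73.31 d
Total t = Σ t_i = 136.0 days.

136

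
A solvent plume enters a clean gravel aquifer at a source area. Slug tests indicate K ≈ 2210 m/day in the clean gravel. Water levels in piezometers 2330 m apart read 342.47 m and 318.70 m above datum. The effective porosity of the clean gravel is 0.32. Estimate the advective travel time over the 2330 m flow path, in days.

33.1

Hydraulic gradient i = (342.47 − 318.70) / 2330 = 23.77 / 2330 = 0.01020.
Darcy flux q = K · i = 2210 × 0.01020 = 22.55 m/day.
Seepage velocity v = q / n_e = 22.55 / 0.32 = 70.46 m/day.
Travel time t = L / v = 2330 / 70.46 = 33.07 days.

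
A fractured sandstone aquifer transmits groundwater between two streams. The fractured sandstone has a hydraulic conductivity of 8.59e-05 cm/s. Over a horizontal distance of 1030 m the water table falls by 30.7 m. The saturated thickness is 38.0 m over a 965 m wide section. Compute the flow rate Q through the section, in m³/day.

81.1

Convert K: 8.59e-05 cm/s × 864 = 0.07422 m/day.
Cross-sectional area A = 965 × 38.0 = 36670 m².
Hydraulic gradient i = Δh / L = 30.7 / 1030 = 0.02981.
Darcy's law: Q = K · A · i = 0.07422 × 36670 × 0.02981 = 81.12 m³/day.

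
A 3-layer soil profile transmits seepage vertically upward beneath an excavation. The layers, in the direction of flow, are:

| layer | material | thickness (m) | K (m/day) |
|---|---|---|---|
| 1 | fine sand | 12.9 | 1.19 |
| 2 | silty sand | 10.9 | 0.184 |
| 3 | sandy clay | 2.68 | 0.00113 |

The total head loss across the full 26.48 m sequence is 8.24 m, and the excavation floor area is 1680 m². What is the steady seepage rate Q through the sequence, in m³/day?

Flow is perpendicular to layering, so the layers act in series and the equivalent K is the thickness-weighted harmonic mean.
Total thickness L = 12.9 + 10.9 + 2.68 = 26.48 m.
Σ(b_i/K_i) = 12.9/1.19 + 10.9/0.184 + 2.68/0.00113 = 2442 d.
K_eq = L / Σ(b_i/K_i) = 26.48 / 2442 = 0.01084 m/day.
Q = K_eq · A · (Δh/L) = 0.01084 × 1680 × (8.24/26.48) = 5.669 m³/day.

5.67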